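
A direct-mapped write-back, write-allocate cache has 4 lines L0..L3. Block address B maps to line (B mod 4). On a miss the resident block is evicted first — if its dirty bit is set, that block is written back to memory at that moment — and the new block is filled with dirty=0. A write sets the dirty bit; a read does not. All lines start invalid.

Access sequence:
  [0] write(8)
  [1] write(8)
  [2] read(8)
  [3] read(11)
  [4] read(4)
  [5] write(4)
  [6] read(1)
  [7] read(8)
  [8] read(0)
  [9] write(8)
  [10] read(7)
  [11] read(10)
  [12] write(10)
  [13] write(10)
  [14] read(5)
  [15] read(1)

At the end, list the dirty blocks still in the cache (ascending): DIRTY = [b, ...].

  0 | W B8 → L0 miss [D]
  1 | W B8 → L0 hit [D]
  2 | R B8 → L0 hit [D]
  3 | R B11 → L3 miss [-]
  4 | R B4 → L0 miss wb→B8 [-]
  5 | W B4 → L0 hit [D]
  6 | R B1 → L1 miss [-]
  7 | R B8 → L0 miss wb→B4 [-]
  8 | R B0 → L0 miss [-]
  9 | W B8 → L0 miss [D]
  10 | R B7 → L3 miss [-]
  11 | R B10 → L2 miss [-]
  12 | W B10 → L2 hit [D]
  13 | W B10 → L2 hit [D]
  14 | R B5 → L1 miss [-]
  15 | R B1 → L1 miss [-]

DIRTY = [8, 10]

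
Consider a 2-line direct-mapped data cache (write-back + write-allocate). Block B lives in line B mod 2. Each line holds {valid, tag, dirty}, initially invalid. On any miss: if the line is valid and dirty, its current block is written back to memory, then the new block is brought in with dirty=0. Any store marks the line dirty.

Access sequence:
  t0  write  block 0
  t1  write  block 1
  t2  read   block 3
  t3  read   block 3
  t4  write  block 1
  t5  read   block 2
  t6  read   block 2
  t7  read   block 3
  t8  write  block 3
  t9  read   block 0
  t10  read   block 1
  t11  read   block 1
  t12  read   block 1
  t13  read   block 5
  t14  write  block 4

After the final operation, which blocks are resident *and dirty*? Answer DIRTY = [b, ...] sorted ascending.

0: W B0 → L0 miss [D]
1: W B1 → L1 miss [D]
2: R B3 → L1 miss wb→B1 [-]
3: R B3 → L1 hit [-]
4: W B1 → L1 miss [D]
5: R B2 → L0 miss wb→B0 [-]
6: R B2 → L0 hit [-]
7: R B3 → L1 miss wb→B1 [-]
8: W B3 → L1 hit [D]
9: R B0 → L0 miss [-]
10: R B1 → L1 miss wb→B3 [-]
11: R B1 → L1 hit [-]
12: R B1 → L1 hit [-]
13: R B5 → L1 miss [-]
14: W B4 → L0 miss [D]

DIRTY = [4]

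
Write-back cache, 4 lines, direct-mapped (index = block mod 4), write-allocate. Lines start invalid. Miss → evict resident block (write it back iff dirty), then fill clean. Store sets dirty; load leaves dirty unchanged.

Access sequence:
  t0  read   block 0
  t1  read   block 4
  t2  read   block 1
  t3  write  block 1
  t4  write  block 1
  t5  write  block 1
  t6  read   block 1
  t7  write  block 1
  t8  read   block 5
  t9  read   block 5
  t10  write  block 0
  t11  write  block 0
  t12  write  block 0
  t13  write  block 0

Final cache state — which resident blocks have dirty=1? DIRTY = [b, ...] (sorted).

0: R B0 -> L0 miss  d=-]
1: R B4 -> L0 miss  d=-]
2: R B1 -> L1 miss  d=-]
3: W B1 -> L1 hit  d=D]
4: W B1 -> L1 hit  d=D]
5: W B1 -> L1 hit  d=D]
6: R B1 -> L1 hit  d=D]
7: W B1 -> L1 hit  d=D]
8: R B5 -> L1 miss wb->B1  d=-]
9: R B5 -> L1 hit  d=-]
10: W B0 -> L0 miss  d=D]
11: W B0 -> L0 hit  d=D]
12: W B0 -> L0 hit  d=D]
13: W B0 -> L0 hit  d=D]

DIRTY = [0]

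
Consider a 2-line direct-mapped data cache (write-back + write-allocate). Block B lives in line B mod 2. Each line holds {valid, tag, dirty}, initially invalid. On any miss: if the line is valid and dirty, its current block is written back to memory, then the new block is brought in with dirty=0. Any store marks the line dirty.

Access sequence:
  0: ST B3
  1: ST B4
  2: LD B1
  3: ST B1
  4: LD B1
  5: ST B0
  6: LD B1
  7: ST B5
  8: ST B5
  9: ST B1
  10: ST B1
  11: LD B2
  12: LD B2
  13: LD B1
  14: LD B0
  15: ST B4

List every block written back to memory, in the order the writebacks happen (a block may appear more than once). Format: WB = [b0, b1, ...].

WB = [3, 4, 1, 5, 0]

  0 | W B3 → L1 miss [D]
  1 | W B4 → L0 miss [D]
  2 | R B1 → L1 miss wb→B3 [-]
  3 | W B1 → L1 hit [D]
  4 | R B1 → L1 hit [D]
  5 | W B0 → L0 miss wb→B4 [D]
  6 | R B1 → L1 hit [D]
  7 | W B5 → L1 miss wb→B1 [D]
  8 | W B5 → L1 hit [D]
  9 | W B1 → L1 miss wb→B5 [D]
  10 | W B1 → L1 hit [D]
  11 | R B2 → L0 miss wb→B0 [-]
  12 | R B2 → L0 hit [-]
  13 | R B1 → L1 hit [D]
  14 | R B0 → L0 miss [-]
  15 | W B4 → L0 miss [D]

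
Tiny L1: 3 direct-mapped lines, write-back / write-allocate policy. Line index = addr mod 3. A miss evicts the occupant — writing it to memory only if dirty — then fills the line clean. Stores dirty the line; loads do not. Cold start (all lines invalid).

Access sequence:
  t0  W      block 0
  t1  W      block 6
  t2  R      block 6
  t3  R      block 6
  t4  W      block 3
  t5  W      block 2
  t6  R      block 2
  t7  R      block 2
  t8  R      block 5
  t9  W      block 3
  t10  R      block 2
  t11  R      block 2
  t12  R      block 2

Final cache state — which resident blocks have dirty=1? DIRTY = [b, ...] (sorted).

0: W B0 -> L0 miss  d=D]
1: W B6 -> L0 miss wb->B0  d=D]
2: R B6 -> L0 hit  d=D]
3: R B6 -> L0 hit  d=D]
4: W B3 -> L0 miss wb->B6  d=D]
5: W B2 -> L2 miss  d=D]
6: R B2 -> L2 hit  d=D]
7: R B2 -> L2 hit  d=D]
8: R B5 -> L2 miss wb->B2  d=-]
9: W B3 -> L0 hit  d=D]
10: R B2 -> L2 miss  d=-]
11: R B2 -> L2 hit  d=-]
12: R B2 -> L2 hit  d=-]

DIRTY = [3]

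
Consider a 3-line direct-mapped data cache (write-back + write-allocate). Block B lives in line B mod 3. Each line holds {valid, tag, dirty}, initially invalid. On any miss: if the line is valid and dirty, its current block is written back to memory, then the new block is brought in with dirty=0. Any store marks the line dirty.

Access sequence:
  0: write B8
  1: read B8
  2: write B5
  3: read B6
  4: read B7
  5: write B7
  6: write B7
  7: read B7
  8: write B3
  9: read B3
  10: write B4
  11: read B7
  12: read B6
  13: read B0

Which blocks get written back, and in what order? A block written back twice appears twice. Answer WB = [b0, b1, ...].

  0 | W B8 → L2 miss [D]
  1 | R B8 → L2 hit [D]
  2 | W B5 → L2 miss wb→B8 [D]
  3 | R B6 → L0 miss [-]
  4 | R B7 → L1 miss [-]
  5 | W B7 → L1 hit [D]
  6 | W B7 → L1 hit [D]
  7 | R B7 → L1 hit [D]
  8 | W B3 → L0 miss [D]
  9 | R B3 → L0 hit [D]
  10 | W B4 → L1 miss wb→B7 [D]
  11 | R B7 → L1 miss wb→B4 [-]
  12 | R B6 → L0 miss wb→B3 [-]
  13 | R B0 → L0 miss [-]

WB = [8, 7, 4, 3]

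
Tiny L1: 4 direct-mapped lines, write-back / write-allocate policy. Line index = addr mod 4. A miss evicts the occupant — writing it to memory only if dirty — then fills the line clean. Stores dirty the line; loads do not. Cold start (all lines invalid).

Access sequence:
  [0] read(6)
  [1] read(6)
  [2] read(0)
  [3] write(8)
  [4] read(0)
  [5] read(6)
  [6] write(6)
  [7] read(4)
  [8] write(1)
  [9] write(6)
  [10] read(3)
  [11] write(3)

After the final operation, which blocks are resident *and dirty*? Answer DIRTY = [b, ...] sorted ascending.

DIRTY = [1, 3, 6]

0: R B6 -> L2 miss  d=-]
1: R B6 -> L2 hit  d=-]
2: R B0 -> L0 miss  d=-]
3: W B8 -> L0 miss  d=D]
4: R B0 -> L0 miss wb->B8  d=-]
5: R B6 -> L2 hit  d=-]
6: W B6 -> L2 hit  d=D]
7: R B4 -> L0 miss  d=-]
8: W B1 -> L1 miss  d=D]
9: W B6 -> L2 hit  d=D]
10: R B3 -> L3 miss  d=-]
11: W B3 -> L3 hit  d=D]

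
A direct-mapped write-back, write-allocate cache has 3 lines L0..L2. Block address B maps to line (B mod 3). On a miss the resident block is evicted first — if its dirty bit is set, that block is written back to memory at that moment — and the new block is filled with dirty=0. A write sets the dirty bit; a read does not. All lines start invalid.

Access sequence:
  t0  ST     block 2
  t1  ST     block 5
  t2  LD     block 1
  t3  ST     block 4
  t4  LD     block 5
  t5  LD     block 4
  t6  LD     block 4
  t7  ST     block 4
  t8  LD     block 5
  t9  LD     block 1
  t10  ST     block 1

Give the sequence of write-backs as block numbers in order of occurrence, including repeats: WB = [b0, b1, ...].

WB = [2, 4]

  0 | W B2 → L2 miss [D]
  1 | W B5 → L2 miss wb→B2 [D]
  2 | R B1 → L1 miss [-]
  3 | W B4 → L1 miss [D]
  4 | R B5 → L2 hit [D]
  5 | R B4 → L1 hit [D]
  6 | R B4 → L1 hit [D]
  7 | W B4 → L1 hit [D]
  8 | R B5 → L2 hit [D]
  9 | R B1 → L1 miss wb→B4 [-]
  10 | W B1 → L1 hit [D]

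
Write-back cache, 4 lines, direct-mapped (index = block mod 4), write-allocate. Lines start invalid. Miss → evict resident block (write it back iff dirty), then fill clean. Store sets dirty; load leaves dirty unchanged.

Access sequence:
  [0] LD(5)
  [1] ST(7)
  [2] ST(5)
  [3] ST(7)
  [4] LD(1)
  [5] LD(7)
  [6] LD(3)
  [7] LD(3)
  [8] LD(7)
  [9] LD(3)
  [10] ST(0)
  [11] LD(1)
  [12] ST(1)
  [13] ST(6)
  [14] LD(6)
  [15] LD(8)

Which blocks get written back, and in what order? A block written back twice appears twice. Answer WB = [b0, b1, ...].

WB = [5, 7, 0]

0: R B5 → L1 miss [-]
1: W B7 → L3 miss [D]
2: W B5 → L1 hit [D]
3: W B7 → L3 hit [D]
4: R B1 → L1 miss wb→B5 [-]
5: R B7 → L3 hit [D]
6: R B3 → L3 miss wb→B7 [-]
7: R B3 → L3 hit [-]
8: R B7 → L3 miss [-]
9: R B3 → L3 miss [-]
10: W B0 → L0 miss [D]
11: R B1 → L1 hit [-]
12: W B1 → L1 hit [D]
13: W B6 → L2 miss [D]
14: R B6 → L2 hit [D]
15: R B8 → L0 miss wb→B0 [-]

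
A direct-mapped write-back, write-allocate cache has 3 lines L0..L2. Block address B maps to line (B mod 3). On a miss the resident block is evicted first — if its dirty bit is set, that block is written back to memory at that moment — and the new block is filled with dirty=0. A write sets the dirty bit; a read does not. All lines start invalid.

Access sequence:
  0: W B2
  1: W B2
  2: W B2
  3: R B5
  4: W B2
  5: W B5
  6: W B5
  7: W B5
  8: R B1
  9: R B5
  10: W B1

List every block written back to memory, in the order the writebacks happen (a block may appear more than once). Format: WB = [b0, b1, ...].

WB = [2, 2]

  0 | W B2 → L2 miss [D]
  1 | W B2 → L2 hit [D]
  2 | W B2 → L2 hit [D]
  3 | R B5 → L2 miss wb→B2 [-]
  4 | W B2 → L2 miss [D]
  5 | W B5 → L2 miss wb→B2 [D]
  6 | W B5 → L2 hit [D]
  7 | W B5 → L2 hit [D]
  8 | R B1 → L1 miss [-]
  9 | R B5 → L2 hit [D]
  10 | W B1 → L1 hit [D]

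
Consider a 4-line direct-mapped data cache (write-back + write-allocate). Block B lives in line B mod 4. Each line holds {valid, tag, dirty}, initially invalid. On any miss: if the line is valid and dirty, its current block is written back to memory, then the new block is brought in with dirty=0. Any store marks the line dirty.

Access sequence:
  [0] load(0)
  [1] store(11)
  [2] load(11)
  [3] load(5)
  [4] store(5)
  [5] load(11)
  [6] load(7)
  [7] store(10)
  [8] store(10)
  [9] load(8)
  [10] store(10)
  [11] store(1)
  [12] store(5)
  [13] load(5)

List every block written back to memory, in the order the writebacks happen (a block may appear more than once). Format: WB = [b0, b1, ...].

WB = [11, 5, 1]

0: R B0 -> L0 miss  d=-]
1: W B11 -> L3 miss  d=D]
2: R B11 -> L3 hit  d=D]
3: R B5 -> L1 miss  d=-]
4: W B5 -> L1 hit  d=D]
5: R B11 -> L3 hit  d=D]
6: R B7 -> L3 miss wb->B11  d=-]
7: W B10 -> L2 miss  d=D]
8: W B10 -> L2 hit  d=D]
9: R B8 -> L0 miss  d=-]
10: W B10 -> L2 hit  d=D]
11: W B1 -> L1 miss wb->B5  d=D]
12: W B5 -> L1 miss wb->B1  d=D]
13: R B5 -> L1 hit  d=D]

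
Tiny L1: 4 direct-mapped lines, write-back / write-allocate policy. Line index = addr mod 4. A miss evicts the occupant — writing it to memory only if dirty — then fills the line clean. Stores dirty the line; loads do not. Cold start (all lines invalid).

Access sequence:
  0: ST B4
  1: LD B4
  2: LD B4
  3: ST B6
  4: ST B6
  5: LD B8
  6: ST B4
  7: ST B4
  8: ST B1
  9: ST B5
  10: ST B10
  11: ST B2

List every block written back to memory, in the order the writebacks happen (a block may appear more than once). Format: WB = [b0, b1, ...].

0: W B4 -> L0 miss  d=D]
1: R B4 -> L0 hit  d=D]
2: R B4 -> L0 hit  d=D]
3: W B6 -> L2 miss  d=D]
4: W B6 -> L2 hit  d=D]
5: R B8 -> L0 miss wb->B4  d=-]
6: W B4 -> L0 miss  d=D]
7: W B4 -> L0 hit  d=D]
8: W B1 -> L1 miss  d=D]
9: W B5 -> L1 miss wb->B1  d=D]
10: W B10 -> L2 miss wb->B6  d=D]
11: W B2 -> L2 miss wb->B10  d=D]

WB = [4, 1, 6, 10]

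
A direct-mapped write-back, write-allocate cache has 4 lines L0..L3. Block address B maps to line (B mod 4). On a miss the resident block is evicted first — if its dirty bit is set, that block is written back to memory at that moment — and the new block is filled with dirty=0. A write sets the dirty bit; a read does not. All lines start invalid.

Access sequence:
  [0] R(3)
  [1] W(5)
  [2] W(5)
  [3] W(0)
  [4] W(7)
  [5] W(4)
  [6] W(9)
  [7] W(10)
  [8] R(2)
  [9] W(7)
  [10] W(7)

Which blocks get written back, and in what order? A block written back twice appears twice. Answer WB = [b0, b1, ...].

WB = [0, 5, 10]

0: R B3 -> L3 miss  d=-]
1: W B5 -> L1 miss  d=D]
2: W B5 -> L1 hit  d=D]
3: W B0 -> L0 miss  d=D]
4: W B7 -> L3 miss  d=D]
5: W B4 -> L0 miss wb->B0  d=D]
6: W B9 -> L1 miss wb->B5  d=D]
7: W B10 -> L2 miss  d=D]
8: R B2 -> L2 miss wb->B10  d=-]
9: W B7 -> L3 hit  d=D]
10: W B7 -> L3 hit  d=D]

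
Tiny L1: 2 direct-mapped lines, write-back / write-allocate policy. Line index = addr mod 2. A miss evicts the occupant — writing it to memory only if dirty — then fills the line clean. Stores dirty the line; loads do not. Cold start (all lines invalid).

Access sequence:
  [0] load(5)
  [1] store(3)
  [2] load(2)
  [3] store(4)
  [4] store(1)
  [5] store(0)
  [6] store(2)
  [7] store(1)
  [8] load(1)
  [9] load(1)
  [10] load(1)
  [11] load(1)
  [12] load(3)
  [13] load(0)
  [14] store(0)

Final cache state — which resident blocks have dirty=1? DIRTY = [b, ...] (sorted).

  0 | R B5 → L1 miss [-]
  1 | W B3 → L1 miss [D]
  2 | R B2 → L0 miss [-]
  3 | W B4 → L0 miss [D]
  4 | W B1 → L1 miss wb→B3 [D]
  5 | W B0 → L0 miss wb→B4 [D]
  6 | W B2 → L0 miss wb→B0 [D]
  7 | W B1 → L1 hit [D]
  8 | R B1 → L1 hit [D]
  9 | R B1 → L1 hit [D]
  10 | R B1 → L1 hit [D]
  11 | R B1 → L1 hit [D]
  12 | R B3 → L1 miss wb→B1 [-]
  13 | R B0 → L0 miss wb→B2 [-]
  14 | W B0 → L0 hit [D]

DIRTY = [0]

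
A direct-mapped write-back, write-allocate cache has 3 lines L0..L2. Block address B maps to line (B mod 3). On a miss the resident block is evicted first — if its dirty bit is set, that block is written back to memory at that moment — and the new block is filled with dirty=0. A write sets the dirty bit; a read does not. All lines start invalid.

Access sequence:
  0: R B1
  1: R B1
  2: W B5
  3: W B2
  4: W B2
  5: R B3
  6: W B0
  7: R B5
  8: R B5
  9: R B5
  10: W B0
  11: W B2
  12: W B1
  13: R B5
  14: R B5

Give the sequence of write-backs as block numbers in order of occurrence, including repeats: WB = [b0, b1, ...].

WB = [5, 2, 2]

0: R B1 -> L1 miss  d=-]
1: R B1 -> L1 hit  d=-]
2: W B5 -> L2 miss  d=D]
3: W B2 -> L2 miss wb->B5  d=D]
4: W B2 -> L2 hit  d=D]
5: R B3 -> L0 miss  d=-]
6: W B0 -> L0 miss  d=D]
7: R B5 -> L2 miss wb->B2  d=-]
8: R B5 -> L2 hit  d=-]
9: R B5 -> L2 hit  d=-]
10: W B0 -> L0 hit  d=D]
11: W B2 -> L2 miss  d=D]
12: W B1 -> L1 hit  d=D]
13: R B5 -> L2 miss wb->B2  d=-]
14: R B5 -> L2 hit  d=-]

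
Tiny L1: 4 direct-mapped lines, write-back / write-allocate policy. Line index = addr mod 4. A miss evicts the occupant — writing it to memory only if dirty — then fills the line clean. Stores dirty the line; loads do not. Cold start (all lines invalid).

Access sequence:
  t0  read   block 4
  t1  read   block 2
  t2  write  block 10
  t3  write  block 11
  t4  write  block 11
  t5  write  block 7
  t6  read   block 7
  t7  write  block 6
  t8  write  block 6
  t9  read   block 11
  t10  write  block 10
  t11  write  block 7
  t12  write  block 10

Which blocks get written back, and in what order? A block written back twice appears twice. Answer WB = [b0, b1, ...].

0: R B4 → L0 miss [-]
1: R B2 → L2 miss [-]
2: W B10 → L2 miss [D]
3: W B11 → L3 miss [D]
4: W B11 → L3 hit [D]
5: W B7 → L3 miss wb→B11 [D]
6: R B7 → L3 hit [D]
7: W B6 → L2 miss wb→B10 [D]
8: W B6 → L2 hit [D]
9: R B11 → L3 miss wb→B7 [-]
10: W B10 → L2 miss wb→B6 [D]
11: W B7 → L3 miss [D]
12: W B10 → L2 hit [D]

WB = [11, 10, 7, 6]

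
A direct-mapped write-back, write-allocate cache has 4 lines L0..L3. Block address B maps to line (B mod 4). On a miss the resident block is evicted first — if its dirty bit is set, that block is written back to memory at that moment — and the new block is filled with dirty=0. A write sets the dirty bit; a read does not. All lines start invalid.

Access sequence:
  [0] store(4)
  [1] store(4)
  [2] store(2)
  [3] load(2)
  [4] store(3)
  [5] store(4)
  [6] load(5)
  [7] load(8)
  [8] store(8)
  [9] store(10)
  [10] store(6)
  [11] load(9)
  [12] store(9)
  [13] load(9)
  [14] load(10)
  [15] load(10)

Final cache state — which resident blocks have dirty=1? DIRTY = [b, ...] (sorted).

DIRTY = [3, 8, 9]

0: W B4 → L0 miss [D]
1: W B4 → L0 hit [D]
2: W B2 → L2 miss [D]
3: R B2 → L2 hit [D]
4: W B3 → L3 miss [D]
5: W B4 → L0 hit [D]
6: R B5 → L1 miss [-]
7: R B8 → L0 miss wb→B4 [-]
8: W B8 → L0 hit [D]
9: W B10 → L2 miss wb→B2 [D]
10: W B6 → L2 miss wb→B10 [D]
11: R B9 → L1 miss [-]
12: W B9 → L1 hit [D]
13: R B9 → L1 hit [D]
14: R B10 → L2 miss wb→B6 [-]
15: R B10 → L2 hit [-]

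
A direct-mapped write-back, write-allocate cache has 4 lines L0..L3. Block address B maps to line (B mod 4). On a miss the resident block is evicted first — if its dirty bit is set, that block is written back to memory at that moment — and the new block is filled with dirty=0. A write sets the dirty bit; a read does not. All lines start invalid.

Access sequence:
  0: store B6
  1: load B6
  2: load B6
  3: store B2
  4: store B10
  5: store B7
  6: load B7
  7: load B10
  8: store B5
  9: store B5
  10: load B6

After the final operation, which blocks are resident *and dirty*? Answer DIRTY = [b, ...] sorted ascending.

DIRTY = [5, 7]

  0 | W B6 → L2 miss [D]
  1 | R B6 → L2 hit [D]
  2 | R B6 → L2 hit [D]
  3 | W B2 → L2 miss wb→B6 [D]
  4 | W B10 → L2 miss wb→B2 [D]
  5 | W B7 → L3 miss [D]
  6 | R B7 → L3 hit [D]
  7 | R B10 → L2 hit [D]
  8 | W B5 → L1 miss [D]
  9 | W B5 → L1 hit [D]
  10 | R B6 → L2 miss wb→B10 [-]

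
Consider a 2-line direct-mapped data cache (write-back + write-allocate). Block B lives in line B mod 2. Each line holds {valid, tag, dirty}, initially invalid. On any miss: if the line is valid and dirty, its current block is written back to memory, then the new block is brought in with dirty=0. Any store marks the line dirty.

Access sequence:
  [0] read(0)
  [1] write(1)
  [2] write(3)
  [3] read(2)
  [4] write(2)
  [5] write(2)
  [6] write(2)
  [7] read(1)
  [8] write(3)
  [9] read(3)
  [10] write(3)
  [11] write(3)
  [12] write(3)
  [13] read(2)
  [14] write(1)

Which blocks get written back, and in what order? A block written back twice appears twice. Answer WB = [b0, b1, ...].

WB = [1, 3, 3]

0: R B0 → L0 miss [-]
1: W B1 → L1 miss [D]
2: W B3 → L1 miss wb→B1 [D]
3: R B2 → L0 miss [-]
4: W B2 → L0 hit [D]
5: W B2 → L0 hit [D]
6: W B2 → L0 hit [D]
7: R B1 → L1 miss wb→B3 [-]
8: W B3 → L1 miss [D]
9: R B3 → L1 hit [D]
10: W B3 → L1 hit [D]
11: W B3 → L1 hit [D]
12: W B3 → L1 hit [D]
13: R B2 → L0 hit [D]
14: W B1 → L1 miss wb→B3 [D]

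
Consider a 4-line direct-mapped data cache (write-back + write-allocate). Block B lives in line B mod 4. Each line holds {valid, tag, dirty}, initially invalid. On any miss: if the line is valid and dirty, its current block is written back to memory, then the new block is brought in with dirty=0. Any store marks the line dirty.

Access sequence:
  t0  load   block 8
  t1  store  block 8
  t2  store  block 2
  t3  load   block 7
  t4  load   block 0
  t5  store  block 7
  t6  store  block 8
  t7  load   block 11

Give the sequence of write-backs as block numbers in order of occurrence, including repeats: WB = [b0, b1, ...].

  0 | R B8 → L0 miss [-]
  1 | W B8 → L0 hit [D]
  2 | W B2 → L2 miss [D]
  3 | R B7 → L3 miss [-]
  4 | R B0 → L0 miss wb→B8 [-]
  5 | W B7 → L3 hit [D]
  6 | W B8 → L0 miss [D]
  7 | R B11 → L3 miss wb→B7 [-]

WB = [8, 7]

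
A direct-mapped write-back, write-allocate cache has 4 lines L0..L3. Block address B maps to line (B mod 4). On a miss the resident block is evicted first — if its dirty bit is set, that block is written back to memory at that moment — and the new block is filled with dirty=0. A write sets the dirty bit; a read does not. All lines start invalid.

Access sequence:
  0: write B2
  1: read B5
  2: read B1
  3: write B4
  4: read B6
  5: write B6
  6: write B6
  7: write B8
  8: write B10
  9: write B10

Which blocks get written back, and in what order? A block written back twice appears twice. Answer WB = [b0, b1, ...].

WB = [2, 4, 6]

0: W B2 → L2 miss [D]
1: R B5 → L1 miss [-]
2: R B1 → L1 miss [-]
3: W B4 → L0 miss [D]
4: R B6 → L2 miss wb→B2 [-]
5: W B6 → L2 hit [D]
6: W B6 → L2 hit [D]
7: W B8 → L0 miss wb→B4 [D]
8: W B10 → L2 miss wb→B6 [D]
9: W B10 → L2 hit [D]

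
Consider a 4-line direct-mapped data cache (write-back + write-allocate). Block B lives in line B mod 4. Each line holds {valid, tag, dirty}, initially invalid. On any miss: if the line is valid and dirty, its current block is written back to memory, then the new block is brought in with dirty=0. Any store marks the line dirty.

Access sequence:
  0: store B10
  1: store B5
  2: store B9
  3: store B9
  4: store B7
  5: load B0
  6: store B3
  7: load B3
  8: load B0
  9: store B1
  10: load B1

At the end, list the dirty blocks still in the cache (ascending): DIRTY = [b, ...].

0: W B10 -> L2 miss  d=D]
1: W B5 -> L1 miss  d=D]
2: W B9 -> L1 miss wb->B5  d=D]
3: W B9 -> L1 hit  d=D]
4: W B7 -> L3 miss  d=D]
5: R B0 -> L0 miss  d=-]
6: W B3 -> L3 miss wb->B7  d=D]
7: R B3 -> L3 hit  d=D]
8: R B0 -> L0 hit  d=-]
9: W B1 -> L1 miss wb->B9  d=D]
10: R B1 -> L1 hit  d=D]

DIRTY = [1, 3, 10]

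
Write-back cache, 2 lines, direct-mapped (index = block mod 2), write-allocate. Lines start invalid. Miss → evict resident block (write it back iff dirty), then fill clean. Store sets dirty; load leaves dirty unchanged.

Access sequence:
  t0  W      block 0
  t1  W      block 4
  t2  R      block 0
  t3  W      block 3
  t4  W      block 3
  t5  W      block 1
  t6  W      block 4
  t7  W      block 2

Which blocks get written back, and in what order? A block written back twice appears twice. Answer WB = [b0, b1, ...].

WB = [0, 4, 3, 4]

  0 | W B0 → L0 miss [D]
  1 | W B4 → L0 miss wb→B0 [D]
  2 | R B0 → L0 miss wb→B4 [-]
  3 | W B3 → L1 miss [D]
  4 | W B3 → L1 hit [D]
  5 | W B1 → L1 miss wb→B3 [D]
  6 | W B4 → L0 miss [D]
  7 | W B2 → L0 miss wb→B4 [D]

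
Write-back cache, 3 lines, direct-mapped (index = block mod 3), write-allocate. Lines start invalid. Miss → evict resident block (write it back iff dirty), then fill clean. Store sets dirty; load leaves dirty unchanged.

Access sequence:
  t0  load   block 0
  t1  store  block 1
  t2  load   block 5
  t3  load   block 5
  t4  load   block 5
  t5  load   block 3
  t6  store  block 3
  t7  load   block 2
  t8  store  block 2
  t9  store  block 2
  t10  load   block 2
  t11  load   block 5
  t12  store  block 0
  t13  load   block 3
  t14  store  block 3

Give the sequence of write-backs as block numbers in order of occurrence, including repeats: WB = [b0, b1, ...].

0: R B0 -> L0 miss  d=-]
1: W B1 -> L1 miss  d=D]
2: R B5 -> L2 miss  d=-]
3: R B5 -> L2 hit  d=-]
4: R B5 -> L2 hit  d=-]
5: R B3 -> L0 miss  d=-]
6: W B3 -> L0 hit  d=D]
7: R B2 -> L2 miss  d=-]
8: W B2 -> L2 hit  d=D]
9: W B2 -> L2 hit  d=D]
10: R B2 -> L2 hit  d=D]
11: R B5 -> L2 miss wb->B2  d=-]
12: W B0 -> L0 miss wb->B3  d=D]
13: R B3 -> L0 miss wb->B0  d=-]
14: W B3 -> L0 hit  d=D]

WB = [2, 3, 0]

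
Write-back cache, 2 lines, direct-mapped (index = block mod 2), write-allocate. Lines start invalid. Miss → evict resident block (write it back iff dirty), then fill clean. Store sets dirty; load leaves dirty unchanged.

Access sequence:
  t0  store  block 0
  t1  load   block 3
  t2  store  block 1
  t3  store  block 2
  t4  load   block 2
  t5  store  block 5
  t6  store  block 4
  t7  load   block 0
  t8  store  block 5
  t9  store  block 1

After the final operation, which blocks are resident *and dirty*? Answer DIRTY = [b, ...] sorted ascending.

DIRTY = [1]

  0 | W B0 → L0 miss [D]
  1 | R B3 → L1 miss [-]
  2 | W B1 → L1 miss [D]
  3 | W B2 → L0 miss wb→B0 [D]
  4 | R B2 → L0 hit [D]
  5 | W B5 → L1 miss wb→B1 [D]
  6 | W B4 → L0 miss wb→B2 [D]
  7 | R B0 → L0 miss wb→B4 [-]
  8 | W B5 → L1 hit [D]
  9 | W B1 → L1 miss wb→B5 [D]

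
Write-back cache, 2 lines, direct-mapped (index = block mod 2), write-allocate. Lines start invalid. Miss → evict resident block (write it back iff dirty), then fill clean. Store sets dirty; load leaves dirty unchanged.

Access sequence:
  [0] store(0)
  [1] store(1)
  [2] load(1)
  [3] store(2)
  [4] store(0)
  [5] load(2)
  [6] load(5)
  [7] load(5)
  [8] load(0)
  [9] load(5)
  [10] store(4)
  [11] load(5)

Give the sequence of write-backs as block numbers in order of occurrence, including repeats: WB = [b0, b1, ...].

WB = [0, 2, 0, 1]

  0 | W B0 → L0 miss [D]
  1 | W B1 → L1 miss [D]
  2 | R B1 → L1 hit [D]
  3 | W B2 → L0 miss wb→B0 [D]
  4 | W B0 → L0 miss wb→B2 [D]
  5 | R B2 → L0 miss wb→B0 [-]
  6 | R B5 → L1 miss wb→B1 [-]
  7 | R B5 → L1 hit [-]
  8 | R B0 → L0 miss [-]
  9 | R B5 → L1 hit [-]
  10 | W B4 → L0 miss [D]
  11 | R B5 → L1 hit [-]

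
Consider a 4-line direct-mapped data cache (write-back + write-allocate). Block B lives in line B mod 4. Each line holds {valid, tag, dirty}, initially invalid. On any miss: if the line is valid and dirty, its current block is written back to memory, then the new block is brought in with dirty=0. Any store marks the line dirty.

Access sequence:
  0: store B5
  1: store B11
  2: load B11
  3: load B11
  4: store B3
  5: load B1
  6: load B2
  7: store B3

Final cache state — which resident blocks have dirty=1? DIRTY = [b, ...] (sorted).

DIRTY = [3]

0: W B5 -> L1 miss  d=D]
1: W B11 -> L3 miss  d=D]
2: R B11 -> L3 hit  d=D]
3: R B11 -> L3 hit  d=D]
4: W B3 -> L3 miss wb->B11  d=D]
5: R B1 -> L1 miss wb->B5  d=-]
6: R B2 -> L2 miss  d=-]
7: W B3 -> L3 hit  d=D]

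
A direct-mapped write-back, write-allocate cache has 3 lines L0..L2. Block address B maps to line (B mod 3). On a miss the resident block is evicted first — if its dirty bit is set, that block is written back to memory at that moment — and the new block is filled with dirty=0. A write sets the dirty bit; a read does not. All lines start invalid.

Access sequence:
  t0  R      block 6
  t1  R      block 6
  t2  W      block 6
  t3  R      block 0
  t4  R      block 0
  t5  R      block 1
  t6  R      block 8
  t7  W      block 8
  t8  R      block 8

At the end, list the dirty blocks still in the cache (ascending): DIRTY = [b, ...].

DIRTY = [8]

0: R B6 -> L0 miss  d=-]
1: R B6 -> L0 hit  d=-]
2: W B6 -> L0 hit  d=D]
3: R B0 -> L0 miss wb->B6  d=-]
4: R B0 -> L0 hit  d=-]
5: R B1 -> L1 miss  d=-]
6: R B8 -> L2 miss  d=-]
7: W B8 -> L2 hit  d=D]
8: R B8 -> L2 hit  d=D]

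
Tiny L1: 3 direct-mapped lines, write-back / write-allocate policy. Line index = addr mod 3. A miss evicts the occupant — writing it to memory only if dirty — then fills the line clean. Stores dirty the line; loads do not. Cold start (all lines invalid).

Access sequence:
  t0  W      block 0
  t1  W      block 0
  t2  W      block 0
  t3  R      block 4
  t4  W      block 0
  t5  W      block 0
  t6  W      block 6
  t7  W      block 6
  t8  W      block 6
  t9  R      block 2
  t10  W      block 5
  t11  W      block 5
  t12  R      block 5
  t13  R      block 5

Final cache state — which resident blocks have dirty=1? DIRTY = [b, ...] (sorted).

0: W B0 -> L0 miss  d=D]
1: W B0 -> L0 hit  d=D]
2: W B0 -> L0 hit  d=D]
3: R B4 -> L1 miss  d=-]
4: W B0 -> L0 hit  d=D]
5: W B0 -> L0 hit  d=D]
6: W B6 -> L0 miss wb->B0  d=D]
7: W B6 -> L0 hit  d=D]
8: W B6 -> L0 hit  d=D]
9: R B2 -> L2 miss  d=-]
10: W B5 -> L2 miss  d=D]
11: W B5 -> L2 hit  d=D]
12: R B5 -> L2 hit  d=D]
13: R B5 -> L2 hit  d=D]

DIRTY = [5, 6]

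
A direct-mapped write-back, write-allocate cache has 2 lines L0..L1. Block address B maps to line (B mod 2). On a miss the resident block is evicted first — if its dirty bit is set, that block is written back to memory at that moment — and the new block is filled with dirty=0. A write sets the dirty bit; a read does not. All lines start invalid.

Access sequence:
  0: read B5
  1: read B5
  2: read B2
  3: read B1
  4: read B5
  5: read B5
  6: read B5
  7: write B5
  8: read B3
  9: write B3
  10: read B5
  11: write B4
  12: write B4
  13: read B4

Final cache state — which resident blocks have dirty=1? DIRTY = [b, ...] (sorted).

DIRTY = [4]

0: R B5 → L1 miss [-]
1: R B5 → L1 hit [-]
2: R B2 → L0 miss [-]
3: R B1 → L1 miss [-]
4: R B5 → L1 miss [-]
5: R B5 → L1 hit [-]
6: R B5 → L1 hit [-]
7: W B5 → L1 hit [D]
8: R B3 → L1 miss wb→B5 [-]
9: W B3 → L1 hit [D]
10: R B5 → L1 miss wb→B3 [-]
11: W B4 → L0 miss [D]
12: W B4 → L0 hit [D]
13: R B4 → L0 hit [D]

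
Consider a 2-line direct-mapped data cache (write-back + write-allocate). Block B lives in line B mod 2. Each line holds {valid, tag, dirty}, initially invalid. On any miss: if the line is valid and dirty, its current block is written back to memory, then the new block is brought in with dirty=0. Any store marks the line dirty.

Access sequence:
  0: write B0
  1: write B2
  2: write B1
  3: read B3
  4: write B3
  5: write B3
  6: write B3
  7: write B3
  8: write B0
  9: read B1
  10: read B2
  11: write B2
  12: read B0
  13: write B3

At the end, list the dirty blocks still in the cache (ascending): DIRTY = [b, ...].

0: W B0 → L0 miss [D]
1: W B2 → L0 miss wb→B0 [D]
2: W B1 → L1 miss [D]
3: R B3 → L1 miss wb→B1 [-]
4: W B3 → L1 hit [D]
5: W B3 → L1 hit [D]
6: W B3 → L1 hit [D]
7: W B3 → L1 hit [D]
8: W B0 → L0 miss wb→B2 [D]
9: R B1 → L1 miss wb→B3 [-]
10: R B2 → L0 miss wb→B0 [-]
11: W B2 → L0 hit [D]
12: R B0 → L0 miss wb→B2 [-]
13: W B3 → L1 miss [D]

DIRTY = [3]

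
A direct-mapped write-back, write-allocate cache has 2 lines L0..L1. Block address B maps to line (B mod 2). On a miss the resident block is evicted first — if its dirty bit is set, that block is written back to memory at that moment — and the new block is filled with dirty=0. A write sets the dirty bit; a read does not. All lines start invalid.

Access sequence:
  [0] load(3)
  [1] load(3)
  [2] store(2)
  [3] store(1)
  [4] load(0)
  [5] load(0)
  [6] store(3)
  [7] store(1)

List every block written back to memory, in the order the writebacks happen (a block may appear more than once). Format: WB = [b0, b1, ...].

WB = [2, 1, 3]

0: R B3 → L1 miss [-]
1: R B3 → L1 hit [-]
2: W B2 → L0 miss [D]
3: W B1 → L1 miss [D]
4: R B0 → L0 miss wb→B2 [-]
5: R B0 → L0 hit [-]
6: W B3 → L1 miss wb→B1 [D]
7: W B1 → L1 miss wb→B3 [D]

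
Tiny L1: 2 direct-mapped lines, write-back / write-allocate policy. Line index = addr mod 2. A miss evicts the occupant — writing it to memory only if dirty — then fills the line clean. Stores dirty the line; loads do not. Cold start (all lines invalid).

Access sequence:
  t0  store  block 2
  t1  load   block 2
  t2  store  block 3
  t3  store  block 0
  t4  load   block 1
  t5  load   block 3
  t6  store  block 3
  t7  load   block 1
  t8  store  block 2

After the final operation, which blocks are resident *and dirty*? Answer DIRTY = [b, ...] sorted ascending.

  0 | W B2 → L0 miss [D]
  1 | R B2 → L0 hit [D]
  2 | W B3 → L1 miss [D]
  3 | W B0 → L0 miss wb→B2 [D]
  4 | R B1 → L1 miss wb→B3 [-]
  5 | R B3 → L1 miss [-]
  6 | W B3 → L1 hit [D]
  7 | R B1 → L1 miss wb→B3 [-]
  8 | W B2 → L0 miss wb→B0 [D]

DIRTY = [2]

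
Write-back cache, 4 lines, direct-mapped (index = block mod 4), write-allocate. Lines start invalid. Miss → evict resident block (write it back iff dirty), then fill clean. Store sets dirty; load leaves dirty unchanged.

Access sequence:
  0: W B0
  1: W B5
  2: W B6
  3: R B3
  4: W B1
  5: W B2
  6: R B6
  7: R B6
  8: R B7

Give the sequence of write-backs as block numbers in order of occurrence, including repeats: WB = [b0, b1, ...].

WB = [5, 6, 2]

0: W B0 → L0 miss [D]
1: W B5 → L1 miss [D]
2: W B6 → L2 miss [D]
3: R B3 → L3 miss [-]
4: W B1 → L1 miss wb→B5 [D]
5: W B2 → L2 miss wb→B6 [D]
6: R B6 → L2 miss wb→B2 [-]
7: R B6 → L2 hit [-]
8: R B7 → L3 miss [-]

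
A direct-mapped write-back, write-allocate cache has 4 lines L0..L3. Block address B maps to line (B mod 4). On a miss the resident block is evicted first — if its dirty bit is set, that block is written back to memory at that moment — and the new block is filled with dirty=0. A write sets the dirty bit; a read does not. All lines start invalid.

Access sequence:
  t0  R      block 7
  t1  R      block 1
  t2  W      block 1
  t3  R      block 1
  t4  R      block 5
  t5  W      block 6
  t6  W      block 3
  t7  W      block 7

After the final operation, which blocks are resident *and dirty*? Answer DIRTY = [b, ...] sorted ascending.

DIRTY = [6, 7]

0: R B7 → L3 miss [-]
1: R B1 → L1 miss [-]
2: W B1 → L1 hit [D]
3: R B1 → L1 hit [D]
4: R B5 → L1 miss wb→B1 [-]
5: W B6 → L2 miss [D]
6: W B3 → L3 miss [D]
7: W B7 → L3 miss wb→B3 [D]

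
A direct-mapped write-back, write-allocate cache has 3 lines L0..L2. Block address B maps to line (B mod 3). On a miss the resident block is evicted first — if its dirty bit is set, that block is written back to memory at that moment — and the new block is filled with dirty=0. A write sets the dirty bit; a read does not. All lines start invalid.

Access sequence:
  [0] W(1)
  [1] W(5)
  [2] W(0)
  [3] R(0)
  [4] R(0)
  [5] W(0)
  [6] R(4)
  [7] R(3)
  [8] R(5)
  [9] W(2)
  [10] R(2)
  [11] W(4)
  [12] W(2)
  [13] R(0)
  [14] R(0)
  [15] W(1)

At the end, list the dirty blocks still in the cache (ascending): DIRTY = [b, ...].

DIRTY = [1, 2]

0: W B1 -> L1 miss  d=D]
1: W B5 -> L2 miss  d=D]
2: W B0 -> L0 miss  d=D]
3: R B0 -> L0 hit  d=D]
4: R B0 -> L0 hit  d=D]
5: W B0 -> L0 hit  d=D]
6: R B4 -> L1 miss wb->B1  d=-]
7: R B3 -> L0 miss wb->B0  d=-]
8: R B5 -> L2 hit  d=D]
9: W B2 -> L2 miss wb->B5  d=D]
10: R B2 -> L2 hit  d=D]
11: W B4 -> L1 hit  d=D]
12: W B2 -> L2 hit  d=D]
13: R B0 -> L0 miss  d=-]
14: R B0 -> L0 hit  d=-]
15: W B1 -> L1 miss wb->B4  d=D]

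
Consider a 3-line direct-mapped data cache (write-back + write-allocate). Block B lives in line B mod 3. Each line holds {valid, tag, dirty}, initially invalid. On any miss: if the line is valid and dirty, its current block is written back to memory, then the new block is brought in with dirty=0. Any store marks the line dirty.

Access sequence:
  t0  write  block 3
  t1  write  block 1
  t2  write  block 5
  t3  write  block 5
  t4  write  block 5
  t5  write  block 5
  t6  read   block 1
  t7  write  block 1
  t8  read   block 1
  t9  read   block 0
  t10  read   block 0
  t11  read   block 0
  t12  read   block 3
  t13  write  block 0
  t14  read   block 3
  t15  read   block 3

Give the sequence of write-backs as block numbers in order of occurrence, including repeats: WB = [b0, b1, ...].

WB = [3, 0]

0: W B3 -> L0 miss  d=D]
1: W B1 -> L1 miss  d=D]
2: W B5 -> L2 miss  d=D]
3: W B5 -> L2 hit  d=D]
4: W B5 -> L2 hit  d=D]
5: W B5 -> L2 hit  d=D]
6: R B1 -> L1 hit  d=D]
7: W B1 -> L1 hit  d=D]
8: R B1 -> L1 hit  d=D]
9: R B0 -> L0 miss wb->B3  d=-]
10: R B0 -> L0 hit  d=-]
11: R B0 -> L0 hit  d=-]
12: R B3 -> L0 miss  d=-]
13: W B0 -> L0 miss  d=D]
14: R B3 -> L0 miss wb->B0  d=-]
15: R B3 -> L0 hit  d=-]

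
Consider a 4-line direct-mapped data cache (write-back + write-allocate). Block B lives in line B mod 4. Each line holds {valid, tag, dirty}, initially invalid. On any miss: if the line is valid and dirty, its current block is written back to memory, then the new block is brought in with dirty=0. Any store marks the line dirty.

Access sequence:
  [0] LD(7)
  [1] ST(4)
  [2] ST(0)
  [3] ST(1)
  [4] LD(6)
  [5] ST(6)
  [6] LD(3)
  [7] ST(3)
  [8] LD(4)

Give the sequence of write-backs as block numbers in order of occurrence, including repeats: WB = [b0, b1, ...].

0: R B7 -> L3 miss  d=-]
1: W B4 -> L0 miss  d=D]
2: W B0 -> L0 miss wb->B4  d=D]
3: W B1 -> L1 miss  d=D]
4: R B6 -> L2 miss  d=-]
5: W B6 -> L2 hit  d=D]
6: R B3 -> L3 miss  d=-]
7: W B3 -> L3 hit  d=D]
8: R B4 -> L0 miss wb->B0  d=-]

WB = [4, 0]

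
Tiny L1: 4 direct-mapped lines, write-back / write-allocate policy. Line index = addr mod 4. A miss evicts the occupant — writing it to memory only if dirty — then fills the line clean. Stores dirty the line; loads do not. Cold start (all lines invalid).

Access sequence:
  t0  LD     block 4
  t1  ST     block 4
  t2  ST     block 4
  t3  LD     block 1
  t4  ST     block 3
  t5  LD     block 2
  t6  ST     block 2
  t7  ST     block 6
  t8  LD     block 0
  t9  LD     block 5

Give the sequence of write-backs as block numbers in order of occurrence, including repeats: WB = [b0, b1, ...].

0: R B4 → L0 miss [-]
1: W B4 → L0 hit [D]
2: W B4 → L0 hit [D]
3: R B1 → L1 miss [-]
4: W B3 → L3 miss [D]
5: R B2 → L2 miss [-]
6: W B2 → L2 hit [D]
7: W B6 → L2 miss wb→B2 [D]
8: R B0 → L0 miss wb→B4 [-]
9: R B5 → L1 miss [-]

WB = [2, 4]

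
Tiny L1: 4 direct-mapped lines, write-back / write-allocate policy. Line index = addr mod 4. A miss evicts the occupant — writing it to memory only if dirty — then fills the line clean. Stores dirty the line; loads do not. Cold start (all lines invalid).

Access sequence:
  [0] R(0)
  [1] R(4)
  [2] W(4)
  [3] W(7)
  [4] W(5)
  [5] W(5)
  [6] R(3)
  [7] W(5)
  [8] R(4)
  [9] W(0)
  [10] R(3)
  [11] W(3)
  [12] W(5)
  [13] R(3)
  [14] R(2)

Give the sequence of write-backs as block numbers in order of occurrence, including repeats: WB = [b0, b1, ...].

0: R B0 -> L0 miss  d=-]
1: R B4 -> L0 miss  d=-]
2: W B4 -> L0 hit  d=D]
3: W B7 -> L3 miss  d=D]
4: W B5 -> L1 miss  d=D]
5: W B5 -> L1 hit  d=D]
6: R B3 -> L3 miss wb->B7  d=-]
7: W B5 -> L1 hit  d=D]
8: R B4 -> L0 hit  d=D]
9: W B0 -> L0 miss wb->B4  d=D]
10: R B3 -> L3 hit  d=-]
11: W B3 -> L3 hit  d=D]
12: W B5 -> L1 hit  d=D]
13: R B3 -> L3 hit  d=D]
14: R B2 -> L2 miss  d=-]

WB = [7, 4]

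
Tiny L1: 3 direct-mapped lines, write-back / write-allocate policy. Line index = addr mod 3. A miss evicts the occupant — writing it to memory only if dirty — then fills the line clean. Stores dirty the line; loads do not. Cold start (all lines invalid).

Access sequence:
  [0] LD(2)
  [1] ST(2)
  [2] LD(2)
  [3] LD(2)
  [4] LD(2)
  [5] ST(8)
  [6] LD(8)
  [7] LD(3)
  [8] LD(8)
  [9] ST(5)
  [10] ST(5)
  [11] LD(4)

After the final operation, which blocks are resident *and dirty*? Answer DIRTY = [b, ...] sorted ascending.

  0 | R B2 → L2 miss [-]
  1 | W B2 → L2 hit [D]
  2 | R B2 → L2 hit [D]
  3 | R B2 → L2 hit [D]
  4 | R B2 → L2 hit [D]
  5 | W B8 → L2 miss wb→B2 [D]
  6 | R B8 → L2 hit [D]
  7 | R B3 → L0 miss [-]
  8 | R B8 → L2 hit [D]
  9 | W B5 → L2 miss wb→B8 [D]
  10 | W B5 → L2 hit [D]
  11 | R B4 → L1 miss [-]

DIRTY = [5]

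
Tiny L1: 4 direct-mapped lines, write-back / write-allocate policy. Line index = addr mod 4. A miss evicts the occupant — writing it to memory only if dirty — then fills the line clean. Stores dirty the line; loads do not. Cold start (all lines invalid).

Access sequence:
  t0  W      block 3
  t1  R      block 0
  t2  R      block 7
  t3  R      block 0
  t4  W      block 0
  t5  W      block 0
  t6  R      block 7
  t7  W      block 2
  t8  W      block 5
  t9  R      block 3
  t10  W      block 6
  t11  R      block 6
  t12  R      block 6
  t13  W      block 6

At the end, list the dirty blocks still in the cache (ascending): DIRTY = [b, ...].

0: W B3 -> L3 miss  d=D]
1: R B0 -> L0 miss  d=-]
2: R B7 -> L3 miss wb->B3  d=-]
3: R B0 -> L0 hit  d=-]
4: W B0 -> L0 hit  d=D]
5: W B0 -> L0 hit  d=D]
6: R B7 -> L3 hit  d=-]
7: W B2 -> L2 miss  d=D]
8: W B5 -> L1 miss  d=D]
9: R B3 -> L3 miss  d=-]
10: W B6 -> L2 miss wb->B2  d=D]
11: R B6 -> L2 hit  d=D]
12: R B6 -> L2 hit  d=D]
13: W B6 -> L2 hit  d=D]

DIRTY = [0, 5, 6]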